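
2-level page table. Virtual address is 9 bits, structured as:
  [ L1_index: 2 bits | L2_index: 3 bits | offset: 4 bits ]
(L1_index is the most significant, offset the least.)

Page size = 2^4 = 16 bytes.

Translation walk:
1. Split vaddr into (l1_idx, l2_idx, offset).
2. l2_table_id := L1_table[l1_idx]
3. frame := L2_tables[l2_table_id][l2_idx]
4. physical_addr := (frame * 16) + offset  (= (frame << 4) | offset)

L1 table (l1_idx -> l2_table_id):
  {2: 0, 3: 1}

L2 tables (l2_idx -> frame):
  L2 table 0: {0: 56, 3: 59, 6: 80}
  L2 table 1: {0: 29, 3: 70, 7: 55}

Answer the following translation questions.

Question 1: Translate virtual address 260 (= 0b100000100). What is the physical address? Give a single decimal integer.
Answer: 900

Derivation:
vaddr = 260 = 0b100000100
Split: l1_idx=2, l2_idx=0, offset=4
L1[2] = 0
L2[0][0] = 56
paddr = 56 * 16 + 4 = 900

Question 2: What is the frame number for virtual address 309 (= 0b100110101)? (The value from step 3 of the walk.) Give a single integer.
Answer: 59

Derivation:
vaddr = 309: l1_idx=2, l2_idx=3
L1[2] = 0; L2[0][3] = 59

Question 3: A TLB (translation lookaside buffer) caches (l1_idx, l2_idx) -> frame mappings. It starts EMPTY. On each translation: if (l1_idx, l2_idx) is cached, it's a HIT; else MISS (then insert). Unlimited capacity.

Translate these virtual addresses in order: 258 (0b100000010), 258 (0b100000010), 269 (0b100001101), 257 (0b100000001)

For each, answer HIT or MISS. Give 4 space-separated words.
vaddr=258: (2,0) not in TLB -> MISS, insert
vaddr=258: (2,0) in TLB -> HIT
vaddr=269: (2,0) in TLB -> HIT
vaddr=257: (2,0) in TLB -> HIT

Answer: MISS HIT HIT HIT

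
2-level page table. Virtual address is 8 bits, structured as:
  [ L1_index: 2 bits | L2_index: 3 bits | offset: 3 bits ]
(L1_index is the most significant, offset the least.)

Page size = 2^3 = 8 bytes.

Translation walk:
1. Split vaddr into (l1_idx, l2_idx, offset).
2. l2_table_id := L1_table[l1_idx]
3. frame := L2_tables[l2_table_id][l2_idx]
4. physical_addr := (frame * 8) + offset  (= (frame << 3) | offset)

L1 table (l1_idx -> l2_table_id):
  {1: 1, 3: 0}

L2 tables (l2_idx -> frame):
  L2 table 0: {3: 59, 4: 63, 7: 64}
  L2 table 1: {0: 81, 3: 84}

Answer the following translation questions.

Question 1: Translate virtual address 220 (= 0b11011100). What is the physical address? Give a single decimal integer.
Answer: 476

Derivation:
vaddr = 220 = 0b11011100
Split: l1_idx=3, l2_idx=3, offset=4
L1[3] = 0
L2[0][3] = 59
paddr = 59 * 8 + 4 = 476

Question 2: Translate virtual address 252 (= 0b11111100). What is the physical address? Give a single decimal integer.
Answer: 516

Derivation:
vaddr = 252 = 0b11111100
Split: l1_idx=3, l2_idx=7, offset=4
L1[3] = 0
L2[0][7] = 64
paddr = 64 * 8 + 4 = 516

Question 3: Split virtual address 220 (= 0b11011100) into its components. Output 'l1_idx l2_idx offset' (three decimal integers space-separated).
Answer: 3 3 4

Derivation:
vaddr = 220 = 0b11011100
  top 2 bits -> l1_idx = 3
  next 3 bits -> l2_idx = 3
  bottom 3 bits -> offset = 4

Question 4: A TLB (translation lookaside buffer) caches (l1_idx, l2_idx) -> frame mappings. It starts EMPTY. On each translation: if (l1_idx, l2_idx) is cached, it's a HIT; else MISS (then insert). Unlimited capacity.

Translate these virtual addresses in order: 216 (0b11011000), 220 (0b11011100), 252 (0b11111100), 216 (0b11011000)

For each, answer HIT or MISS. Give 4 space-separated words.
Answer: MISS HIT MISS HIT

Derivation:
vaddr=216: (3,3) not in TLB -> MISS, insert
vaddr=220: (3,3) in TLB -> HIT
vaddr=252: (3,7) not in TLB -> MISS, insert
vaddr=216: (3,3) in TLB -> HIT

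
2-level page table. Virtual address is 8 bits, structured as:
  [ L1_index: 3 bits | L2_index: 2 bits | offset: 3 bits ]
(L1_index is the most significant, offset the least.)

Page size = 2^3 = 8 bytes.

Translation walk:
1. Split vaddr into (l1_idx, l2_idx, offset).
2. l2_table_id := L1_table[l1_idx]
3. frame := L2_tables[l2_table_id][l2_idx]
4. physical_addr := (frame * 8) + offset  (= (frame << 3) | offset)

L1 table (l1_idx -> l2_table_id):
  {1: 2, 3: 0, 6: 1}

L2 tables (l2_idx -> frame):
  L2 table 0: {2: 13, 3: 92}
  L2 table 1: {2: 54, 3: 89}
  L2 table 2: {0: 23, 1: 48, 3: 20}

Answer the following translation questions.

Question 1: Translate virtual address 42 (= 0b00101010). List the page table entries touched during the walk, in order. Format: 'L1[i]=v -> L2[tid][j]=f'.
Answer: L1[1]=2 -> L2[2][1]=48

Derivation:
vaddr = 42 = 0b00101010
Split: l1_idx=1, l2_idx=1, offset=2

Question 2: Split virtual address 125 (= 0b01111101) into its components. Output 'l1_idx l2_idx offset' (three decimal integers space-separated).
vaddr = 125 = 0b01111101
  top 3 bits -> l1_idx = 3
  next 2 bits -> l2_idx = 3
  bottom 3 bits -> offset = 5

Answer: 3 3 5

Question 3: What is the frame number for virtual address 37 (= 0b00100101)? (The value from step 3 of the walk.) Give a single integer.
Answer: 23

Derivation:
vaddr = 37: l1_idx=1, l2_idx=0
L1[1] = 2; L2[2][0] = 23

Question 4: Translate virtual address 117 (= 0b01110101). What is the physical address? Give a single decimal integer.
Answer: 109

Derivation:
vaddr = 117 = 0b01110101
Split: l1_idx=3, l2_idx=2, offset=5
L1[3] = 0
L2[0][2] = 13
paddr = 13 * 8 + 5 = 109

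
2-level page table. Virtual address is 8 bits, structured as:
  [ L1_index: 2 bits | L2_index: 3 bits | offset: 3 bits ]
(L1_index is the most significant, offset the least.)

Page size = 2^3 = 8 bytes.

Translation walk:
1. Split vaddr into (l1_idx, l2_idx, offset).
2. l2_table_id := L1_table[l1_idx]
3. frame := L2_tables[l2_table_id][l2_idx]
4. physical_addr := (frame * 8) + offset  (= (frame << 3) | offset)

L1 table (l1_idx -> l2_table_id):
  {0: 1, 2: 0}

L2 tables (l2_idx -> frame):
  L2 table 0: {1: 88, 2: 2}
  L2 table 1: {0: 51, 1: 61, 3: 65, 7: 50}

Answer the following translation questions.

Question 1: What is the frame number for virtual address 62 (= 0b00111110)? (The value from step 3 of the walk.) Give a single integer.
Answer: 50

Derivation:
vaddr = 62: l1_idx=0, l2_idx=7
L1[0] = 1; L2[1][7] = 50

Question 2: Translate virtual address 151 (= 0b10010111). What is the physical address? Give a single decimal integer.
vaddr = 151 = 0b10010111
Split: l1_idx=2, l2_idx=2, offset=7
L1[2] = 0
L2[0][2] = 2
paddr = 2 * 8 + 7 = 23

Answer: 23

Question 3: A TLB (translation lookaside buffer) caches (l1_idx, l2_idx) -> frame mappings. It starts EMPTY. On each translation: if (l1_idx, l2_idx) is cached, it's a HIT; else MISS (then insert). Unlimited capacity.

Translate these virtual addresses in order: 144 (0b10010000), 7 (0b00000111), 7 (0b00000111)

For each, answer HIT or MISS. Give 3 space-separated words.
vaddr=144: (2,2) not in TLB -> MISS, insert
vaddr=7: (0,0) not in TLB -> MISS, insert
vaddr=7: (0,0) in TLB -> HIT

Answer: MISS MISS HIT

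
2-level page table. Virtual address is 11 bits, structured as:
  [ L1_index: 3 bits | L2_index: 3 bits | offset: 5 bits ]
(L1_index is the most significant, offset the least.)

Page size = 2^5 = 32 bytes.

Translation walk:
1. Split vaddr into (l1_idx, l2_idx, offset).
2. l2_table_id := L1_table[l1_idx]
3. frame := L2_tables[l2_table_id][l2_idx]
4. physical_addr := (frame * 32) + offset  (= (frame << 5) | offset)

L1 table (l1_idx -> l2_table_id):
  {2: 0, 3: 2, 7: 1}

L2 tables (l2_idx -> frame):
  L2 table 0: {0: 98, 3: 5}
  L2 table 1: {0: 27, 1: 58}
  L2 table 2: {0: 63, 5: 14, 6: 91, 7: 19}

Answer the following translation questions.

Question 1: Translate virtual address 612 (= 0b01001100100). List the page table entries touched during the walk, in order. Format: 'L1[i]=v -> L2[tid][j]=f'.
vaddr = 612 = 0b01001100100
Split: l1_idx=2, l2_idx=3, offset=4

Answer: L1[2]=0 -> L2[0][3]=5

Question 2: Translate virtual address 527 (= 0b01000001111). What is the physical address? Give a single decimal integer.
vaddr = 527 = 0b01000001111
Split: l1_idx=2, l2_idx=0, offset=15
L1[2] = 0
L2[0][0] = 98
paddr = 98 * 32 + 15 = 3151

Answer: 3151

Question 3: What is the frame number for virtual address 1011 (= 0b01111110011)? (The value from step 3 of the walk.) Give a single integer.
Answer: 19

Derivation:
vaddr = 1011: l1_idx=3, l2_idx=7
L1[3] = 2; L2[2][7] = 19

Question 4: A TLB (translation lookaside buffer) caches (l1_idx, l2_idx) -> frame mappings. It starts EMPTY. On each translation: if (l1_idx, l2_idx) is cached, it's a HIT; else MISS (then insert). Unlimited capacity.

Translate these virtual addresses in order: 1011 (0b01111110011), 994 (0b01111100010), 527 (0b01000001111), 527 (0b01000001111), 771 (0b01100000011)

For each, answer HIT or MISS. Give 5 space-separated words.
vaddr=1011: (3,7) not in TLB -> MISS, insert
vaddr=994: (3,7) in TLB -> HIT
vaddr=527: (2,0) not in TLB -> MISS, insert
vaddr=527: (2,0) in TLB -> HIT
vaddr=771: (3,0) not in TLB -> MISS, insert

Answer: MISS HIT MISS HIT MISS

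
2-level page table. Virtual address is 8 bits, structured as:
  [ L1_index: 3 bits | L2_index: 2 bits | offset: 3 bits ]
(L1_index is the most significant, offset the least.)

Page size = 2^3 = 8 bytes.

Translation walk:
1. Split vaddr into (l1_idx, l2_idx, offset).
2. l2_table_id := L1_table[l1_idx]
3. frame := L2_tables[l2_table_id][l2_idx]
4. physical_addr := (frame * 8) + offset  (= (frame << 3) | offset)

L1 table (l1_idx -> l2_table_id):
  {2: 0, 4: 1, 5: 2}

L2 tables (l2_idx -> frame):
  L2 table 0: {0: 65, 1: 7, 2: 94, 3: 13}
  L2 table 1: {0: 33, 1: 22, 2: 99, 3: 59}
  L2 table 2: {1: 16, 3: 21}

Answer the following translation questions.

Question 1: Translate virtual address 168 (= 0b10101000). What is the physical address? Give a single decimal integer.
Answer: 128

Derivation:
vaddr = 168 = 0b10101000
Split: l1_idx=5, l2_idx=1, offset=0
L1[5] = 2
L2[2][1] = 16
paddr = 16 * 8 + 0 = 128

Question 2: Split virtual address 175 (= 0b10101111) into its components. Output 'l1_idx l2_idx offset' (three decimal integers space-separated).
Answer: 5 1 7

Derivation:
vaddr = 175 = 0b10101111
  top 3 bits -> l1_idx = 5
  next 2 bits -> l2_idx = 1
  bottom 3 bits -> offset = 7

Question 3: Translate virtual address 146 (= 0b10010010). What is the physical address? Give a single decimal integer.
vaddr = 146 = 0b10010010
Split: l1_idx=4, l2_idx=2, offset=2
L1[4] = 1
L2[1][2] = 99
paddr = 99 * 8 + 2 = 794

Answer: 794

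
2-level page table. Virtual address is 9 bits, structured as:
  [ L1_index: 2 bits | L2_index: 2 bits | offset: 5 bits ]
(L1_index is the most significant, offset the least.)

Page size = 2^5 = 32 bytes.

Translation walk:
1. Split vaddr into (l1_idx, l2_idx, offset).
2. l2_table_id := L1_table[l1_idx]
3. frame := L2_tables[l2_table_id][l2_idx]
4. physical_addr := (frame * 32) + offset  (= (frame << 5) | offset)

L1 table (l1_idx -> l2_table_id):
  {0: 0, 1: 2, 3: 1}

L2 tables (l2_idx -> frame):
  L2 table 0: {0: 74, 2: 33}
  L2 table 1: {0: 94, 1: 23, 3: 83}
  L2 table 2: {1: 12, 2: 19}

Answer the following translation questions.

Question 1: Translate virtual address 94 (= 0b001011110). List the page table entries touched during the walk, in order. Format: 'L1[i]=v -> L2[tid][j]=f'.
vaddr = 94 = 0b001011110
Split: l1_idx=0, l2_idx=2, offset=30

Answer: L1[0]=0 -> L2[0][2]=33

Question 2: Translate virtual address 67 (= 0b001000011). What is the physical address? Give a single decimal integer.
Answer: 1059

Derivation:
vaddr = 67 = 0b001000011
Split: l1_idx=0, l2_idx=2, offset=3
L1[0] = 0
L2[0][2] = 33
paddr = 33 * 32 + 3 = 1059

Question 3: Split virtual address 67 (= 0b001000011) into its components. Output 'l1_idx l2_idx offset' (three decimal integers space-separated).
Answer: 0 2 3

Derivation:
vaddr = 67 = 0b001000011
  top 2 bits -> l1_idx = 0
  next 2 bits -> l2_idx = 2
  bottom 5 bits -> offset = 3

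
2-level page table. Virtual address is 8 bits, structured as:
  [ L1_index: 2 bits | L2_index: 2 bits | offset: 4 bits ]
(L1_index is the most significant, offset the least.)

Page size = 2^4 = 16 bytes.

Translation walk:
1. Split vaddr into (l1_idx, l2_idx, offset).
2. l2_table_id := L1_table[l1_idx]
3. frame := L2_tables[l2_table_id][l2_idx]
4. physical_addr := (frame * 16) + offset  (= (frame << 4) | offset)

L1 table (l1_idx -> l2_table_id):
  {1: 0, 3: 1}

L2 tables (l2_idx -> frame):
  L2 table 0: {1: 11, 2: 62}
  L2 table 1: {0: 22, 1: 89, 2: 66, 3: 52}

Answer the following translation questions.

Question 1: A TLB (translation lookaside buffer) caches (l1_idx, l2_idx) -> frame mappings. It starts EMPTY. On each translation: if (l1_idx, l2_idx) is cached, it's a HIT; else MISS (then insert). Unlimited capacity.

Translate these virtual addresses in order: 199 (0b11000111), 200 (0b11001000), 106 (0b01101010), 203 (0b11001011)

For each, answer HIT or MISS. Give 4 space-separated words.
Answer: MISS HIT MISS HIT

Derivation:
vaddr=199: (3,0) not in TLB -> MISS, insert
vaddr=200: (3,0) in TLB -> HIT
vaddr=106: (1,2) not in TLB -> MISS, insert
vaddr=203: (3,0) in TLB -> HIT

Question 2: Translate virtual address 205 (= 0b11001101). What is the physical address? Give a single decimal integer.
vaddr = 205 = 0b11001101
Split: l1_idx=3, l2_idx=0, offset=13
L1[3] = 1
L2[1][0] = 22
paddr = 22 * 16 + 13 = 365

Answer: 365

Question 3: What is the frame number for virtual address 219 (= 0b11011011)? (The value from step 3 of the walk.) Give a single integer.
vaddr = 219: l1_idx=3, l2_idx=1
L1[3] = 1; L2[1][1] = 89

Answer: 89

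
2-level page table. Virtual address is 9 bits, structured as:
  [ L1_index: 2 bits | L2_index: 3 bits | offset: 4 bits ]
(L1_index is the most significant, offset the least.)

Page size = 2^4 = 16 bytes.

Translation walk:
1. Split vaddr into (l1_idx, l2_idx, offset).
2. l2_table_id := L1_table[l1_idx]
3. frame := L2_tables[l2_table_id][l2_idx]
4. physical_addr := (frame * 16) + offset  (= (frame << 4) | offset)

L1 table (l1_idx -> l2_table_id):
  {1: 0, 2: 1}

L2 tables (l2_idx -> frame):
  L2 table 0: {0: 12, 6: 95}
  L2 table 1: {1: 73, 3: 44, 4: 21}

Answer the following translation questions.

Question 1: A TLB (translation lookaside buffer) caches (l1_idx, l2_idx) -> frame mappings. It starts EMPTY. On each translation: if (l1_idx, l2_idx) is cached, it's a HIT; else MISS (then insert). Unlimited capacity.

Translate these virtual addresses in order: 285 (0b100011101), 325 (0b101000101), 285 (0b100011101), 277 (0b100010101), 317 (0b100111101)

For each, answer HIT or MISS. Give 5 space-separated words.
Answer: MISS MISS HIT HIT MISS

Derivation:
vaddr=285: (2,1) not in TLB -> MISS, insert
vaddr=325: (2,4) not in TLB -> MISS, insert
vaddr=285: (2,1) in TLB -> HIT
vaddr=277: (2,1) in TLB -> HIT
vaddr=317: (2,3) not in TLB -> MISS, insert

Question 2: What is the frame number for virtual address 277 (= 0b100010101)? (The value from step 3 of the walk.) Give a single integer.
vaddr = 277: l1_idx=2, l2_idx=1
L1[2] = 1; L2[1][1] = 73

Answer: 73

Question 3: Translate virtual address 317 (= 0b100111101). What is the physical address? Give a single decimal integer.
vaddr = 317 = 0b100111101
Split: l1_idx=2, l2_idx=3, offset=13
L1[2] = 1
L2[1][3] = 44
paddr = 44 * 16 + 13 = 717

Answer: 717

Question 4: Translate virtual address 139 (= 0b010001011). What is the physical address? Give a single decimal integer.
Answer: 203

Derivation:
vaddr = 139 = 0b010001011
Split: l1_idx=1, l2_idx=0, offset=11
L1[1] = 0
L2[0][0] = 12
paddr = 12 * 16 + 11 = 203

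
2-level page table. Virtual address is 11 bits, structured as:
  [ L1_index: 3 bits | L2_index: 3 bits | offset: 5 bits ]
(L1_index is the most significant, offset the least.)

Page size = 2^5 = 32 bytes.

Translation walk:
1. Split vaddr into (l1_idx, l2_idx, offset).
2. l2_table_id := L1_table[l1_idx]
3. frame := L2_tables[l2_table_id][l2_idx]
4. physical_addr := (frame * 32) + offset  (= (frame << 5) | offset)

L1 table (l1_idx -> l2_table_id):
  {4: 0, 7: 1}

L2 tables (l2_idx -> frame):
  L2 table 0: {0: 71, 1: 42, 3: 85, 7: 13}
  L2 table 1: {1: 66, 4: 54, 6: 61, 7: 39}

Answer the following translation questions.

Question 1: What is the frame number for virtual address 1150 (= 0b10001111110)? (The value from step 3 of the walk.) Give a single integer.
vaddr = 1150: l1_idx=4, l2_idx=3
L1[4] = 0; L2[0][3] = 85

Answer: 85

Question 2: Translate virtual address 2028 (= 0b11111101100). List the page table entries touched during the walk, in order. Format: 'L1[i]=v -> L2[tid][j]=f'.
vaddr = 2028 = 0b11111101100
Split: l1_idx=7, l2_idx=7, offset=12

Answer: L1[7]=1 -> L2[1][7]=39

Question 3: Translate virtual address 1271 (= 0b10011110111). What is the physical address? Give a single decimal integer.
vaddr = 1271 = 0b10011110111
Split: l1_idx=4, l2_idx=7, offset=23
L1[4] = 0
L2[0][7] = 13
paddr = 13 * 32 + 23 = 439

Answer: 439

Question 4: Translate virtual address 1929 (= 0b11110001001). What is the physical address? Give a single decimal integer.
Answer: 1737

Derivation:
vaddr = 1929 = 0b11110001001
Split: l1_idx=7, l2_idx=4, offset=9
L1[7] = 1
L2[1][4] = 54
paddr = 54 * 32 + 9 = 1737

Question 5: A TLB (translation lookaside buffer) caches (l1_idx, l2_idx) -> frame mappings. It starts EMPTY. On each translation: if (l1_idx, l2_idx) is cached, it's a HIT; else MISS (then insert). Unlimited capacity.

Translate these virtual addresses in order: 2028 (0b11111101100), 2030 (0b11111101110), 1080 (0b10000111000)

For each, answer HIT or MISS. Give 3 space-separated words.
vaddr=2028: (7,7) not in TLB -> MISS, insert
vaddr=2030: (7,7) in TLB -> HIT
vaddr=1080: (4,1) not in TLB -> MISS, insert

Answer: MISS HIT MISS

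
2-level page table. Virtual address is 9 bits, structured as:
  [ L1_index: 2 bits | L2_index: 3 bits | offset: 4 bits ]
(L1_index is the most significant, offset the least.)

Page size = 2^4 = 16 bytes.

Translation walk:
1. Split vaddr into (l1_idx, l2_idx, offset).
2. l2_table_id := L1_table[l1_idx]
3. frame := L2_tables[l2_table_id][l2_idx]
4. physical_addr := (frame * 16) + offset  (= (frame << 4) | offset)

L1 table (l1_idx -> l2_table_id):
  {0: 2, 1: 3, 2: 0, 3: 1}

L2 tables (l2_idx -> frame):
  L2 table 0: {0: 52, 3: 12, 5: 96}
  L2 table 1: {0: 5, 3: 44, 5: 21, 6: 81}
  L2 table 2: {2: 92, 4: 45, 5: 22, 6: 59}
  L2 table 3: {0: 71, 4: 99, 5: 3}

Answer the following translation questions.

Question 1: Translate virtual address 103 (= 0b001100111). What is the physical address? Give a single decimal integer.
vaddr = 103 = 0b001100111
Split: l1_idx=0, l2_idx=6, offset=7
L1[0] = 2
L2[2][6] = 59
paddr = 59 * 16 + 7 = 951

Answer: 951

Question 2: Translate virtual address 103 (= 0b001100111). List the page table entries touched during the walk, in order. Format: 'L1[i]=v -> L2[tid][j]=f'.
vaddr = 103 = 0b001100111
Split: l1_idx=0, l2_idx=6, offset=7

Answer: L1[0]=2 -> L2[2][6]=59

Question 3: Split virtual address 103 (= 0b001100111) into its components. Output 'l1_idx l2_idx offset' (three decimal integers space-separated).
Answer: 0 6 7

Derivation:
vaddr = 103 = 0b001100111
  top 2 bits -> l1_idx = 0
  next 3 bits -> l2_idx = 6
  bottom 4 bits -> offset = 7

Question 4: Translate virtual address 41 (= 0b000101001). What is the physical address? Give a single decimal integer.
vaddr = 41 = 0b000101001
Split: l1_idx=0, l2_idx=2, offset=9
L1[0] = 2
L2[2][2] = 92
paddr = 92 * 16 + 9 = 1481

Answer: 1481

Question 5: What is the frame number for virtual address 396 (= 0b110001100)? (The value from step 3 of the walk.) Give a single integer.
Answer: 5

Derivation:
vaddr = 396: l1_idx=3, l2_idx=0
L1[3] = 1; L2[1][0] = 5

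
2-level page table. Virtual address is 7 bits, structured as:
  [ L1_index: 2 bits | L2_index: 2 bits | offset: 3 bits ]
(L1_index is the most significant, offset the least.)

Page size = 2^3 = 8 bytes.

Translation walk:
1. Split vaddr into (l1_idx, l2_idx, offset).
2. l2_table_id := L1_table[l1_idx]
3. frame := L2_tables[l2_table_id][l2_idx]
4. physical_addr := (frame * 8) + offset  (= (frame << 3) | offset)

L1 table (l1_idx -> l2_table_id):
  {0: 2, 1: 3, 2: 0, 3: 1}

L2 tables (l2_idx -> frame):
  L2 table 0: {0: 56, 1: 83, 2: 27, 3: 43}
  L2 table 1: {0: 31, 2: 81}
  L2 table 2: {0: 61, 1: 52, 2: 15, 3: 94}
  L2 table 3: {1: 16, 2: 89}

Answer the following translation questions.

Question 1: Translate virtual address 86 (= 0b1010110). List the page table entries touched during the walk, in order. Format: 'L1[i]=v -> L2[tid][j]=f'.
Answer: L1[2]=0 -> L2[0][2]=27

Derivation:
vaddr = 86 = 0b1010110
Split: l1_idx=2, l2_idx=2, offset=6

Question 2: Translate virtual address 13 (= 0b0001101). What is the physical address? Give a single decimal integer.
vaddr = 13 = 0b0001101
Split: l1_idx=0, l2_idx=1, offset=5
L1[0] = 2
L2[2][1] = 52
paddr = 52 * 8 + 5 = 421

Answer: 421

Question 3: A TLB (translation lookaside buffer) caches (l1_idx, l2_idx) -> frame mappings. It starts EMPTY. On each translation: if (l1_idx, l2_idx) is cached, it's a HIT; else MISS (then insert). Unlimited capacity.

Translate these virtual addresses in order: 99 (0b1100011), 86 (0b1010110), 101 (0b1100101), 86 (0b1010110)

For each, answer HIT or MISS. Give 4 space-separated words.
vaddr=99: (3,0) not in TLB -> MISS, insert
vaddr=86: (2,2) not in TLB -> MISS, insert
vaddr=101: (3,0) in TLB -> HIT
vaddr=86: (2,2) in TLB -> HIT

Answer: MISS MISS HIT HIT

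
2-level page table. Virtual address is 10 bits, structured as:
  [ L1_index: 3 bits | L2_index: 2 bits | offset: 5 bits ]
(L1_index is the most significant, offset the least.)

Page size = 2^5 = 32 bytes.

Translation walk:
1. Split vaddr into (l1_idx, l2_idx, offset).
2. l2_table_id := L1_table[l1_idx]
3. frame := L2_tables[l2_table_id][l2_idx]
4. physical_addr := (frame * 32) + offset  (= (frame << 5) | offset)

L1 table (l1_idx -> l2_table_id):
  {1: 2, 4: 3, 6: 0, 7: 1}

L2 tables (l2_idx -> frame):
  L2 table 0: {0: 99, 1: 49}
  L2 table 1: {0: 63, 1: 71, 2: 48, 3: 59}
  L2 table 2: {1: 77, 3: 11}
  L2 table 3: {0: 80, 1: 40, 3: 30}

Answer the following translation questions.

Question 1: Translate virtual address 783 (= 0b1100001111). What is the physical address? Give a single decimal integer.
vaddr = 783 = 0b1100001111
Split: l1_idx=6, l2_idx=0, offset=15
L1[6] = 0
L2[0][0] = 99
paddr = 99 * 32 + 15 = 3183

Answer: 3183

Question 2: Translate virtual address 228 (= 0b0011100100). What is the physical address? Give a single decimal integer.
Answer: 356

Derivation:
vaddr = 228 = 0b0011100100
Split: l1_idx=1, l2_idx=3, offset=4
L1[1] = 2
L2[2][3] = 11
paddr = 11 * 32 + 4 = 356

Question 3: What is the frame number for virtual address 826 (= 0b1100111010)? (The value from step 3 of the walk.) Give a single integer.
vaddr = 826: l1_idx=6, l2_idx=1
L1[6] = 0; L2[0][1] = 49

Answer: 49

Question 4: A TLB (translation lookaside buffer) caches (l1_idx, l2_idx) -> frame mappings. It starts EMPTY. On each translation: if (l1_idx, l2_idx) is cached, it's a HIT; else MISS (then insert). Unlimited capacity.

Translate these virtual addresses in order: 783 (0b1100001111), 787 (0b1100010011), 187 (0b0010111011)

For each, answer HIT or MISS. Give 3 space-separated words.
vaddr=783: (6,0) not in TLB -> MISS, insert
vaddr=787: (6,0) in TLB -> HIT
vaddr=187: (1,1) not in TLB -> MISS, insert

Answer: MISS HIT MISS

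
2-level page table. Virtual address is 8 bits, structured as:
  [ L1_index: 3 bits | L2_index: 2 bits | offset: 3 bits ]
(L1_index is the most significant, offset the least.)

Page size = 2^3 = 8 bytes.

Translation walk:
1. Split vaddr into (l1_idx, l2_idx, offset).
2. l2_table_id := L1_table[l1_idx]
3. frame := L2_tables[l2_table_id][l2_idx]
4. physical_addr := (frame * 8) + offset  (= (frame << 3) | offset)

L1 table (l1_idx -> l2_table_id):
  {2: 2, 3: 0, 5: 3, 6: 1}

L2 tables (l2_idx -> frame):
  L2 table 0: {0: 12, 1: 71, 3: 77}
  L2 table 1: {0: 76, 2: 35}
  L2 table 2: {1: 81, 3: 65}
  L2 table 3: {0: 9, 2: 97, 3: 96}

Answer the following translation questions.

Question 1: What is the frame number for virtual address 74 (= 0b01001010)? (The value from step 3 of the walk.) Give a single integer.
vaddr = 74: l1_idx=2, l2_idx=1
L1[2] = 2; L2[2][1] = 81

Answer: 81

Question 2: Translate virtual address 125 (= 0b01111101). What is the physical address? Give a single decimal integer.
Answer: 621

Derivation:
vaddr = 125 = 0b01111101
Split: l1_idx=3, l2_idx=3, offset=5
L1[3] = 0
L2[0][3] = 77
paddr = 77 * 8 + 5 = 621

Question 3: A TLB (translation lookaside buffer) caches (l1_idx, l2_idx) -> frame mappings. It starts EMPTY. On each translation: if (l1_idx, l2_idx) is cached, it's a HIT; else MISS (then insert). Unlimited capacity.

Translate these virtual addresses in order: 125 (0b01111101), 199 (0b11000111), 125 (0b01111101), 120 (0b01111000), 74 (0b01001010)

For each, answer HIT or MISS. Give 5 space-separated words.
vaddr=125: (3,3) not in TLB -> MISS, insert
vaddr=199: (6,0) not in TLB -> MISS, insert
vaddr=125: (3,3) in TLB -> HIT
vaddr=120: (3,3) in TLB -> HIT
vaddr=74: (2,1) not in TLB -> MISS, insert

Answer: MISS MISS HIT HIT MISS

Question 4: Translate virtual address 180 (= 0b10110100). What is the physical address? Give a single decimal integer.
vaddr = 180 = 0b10110100
Split: l1_idx=5, l2_idx=2, offset=4
L1[5] = 3
L2[3][2] = 97
paddr = 97 * 8 + 4 = 780

Answer: 780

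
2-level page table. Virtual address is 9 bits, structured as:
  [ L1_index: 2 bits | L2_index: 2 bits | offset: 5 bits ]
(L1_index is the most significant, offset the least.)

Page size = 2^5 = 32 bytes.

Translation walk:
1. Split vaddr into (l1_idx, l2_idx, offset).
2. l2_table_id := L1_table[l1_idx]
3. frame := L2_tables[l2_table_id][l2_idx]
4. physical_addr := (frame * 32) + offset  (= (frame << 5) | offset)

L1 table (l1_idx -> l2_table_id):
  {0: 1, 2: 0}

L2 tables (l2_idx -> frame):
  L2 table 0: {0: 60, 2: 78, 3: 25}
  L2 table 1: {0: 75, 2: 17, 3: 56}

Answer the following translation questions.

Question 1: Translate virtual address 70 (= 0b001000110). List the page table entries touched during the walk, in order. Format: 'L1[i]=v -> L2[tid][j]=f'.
vaddr = 70 = 0b001000110
Split: l1_idx=0, l2_idx=2, offset=6

Answer: L1[0]=1 -> L2[1][2]=17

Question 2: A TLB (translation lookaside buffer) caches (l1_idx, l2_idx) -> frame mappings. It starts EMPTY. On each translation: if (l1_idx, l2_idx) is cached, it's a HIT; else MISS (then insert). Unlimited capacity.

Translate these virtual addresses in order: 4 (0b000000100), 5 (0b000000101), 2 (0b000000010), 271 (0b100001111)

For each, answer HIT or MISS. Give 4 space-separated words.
Answer: MISS HIT HIT MISS

Derivation:
vaddr=4: (0,0) not in TLB -> MISS, insert
vaddr=5: (0,0) in TLB -> HIT
vaddr=2: (0,0) in TLB -> HIT
vaddr=271: (2,0) not in TLB -> MISS, insert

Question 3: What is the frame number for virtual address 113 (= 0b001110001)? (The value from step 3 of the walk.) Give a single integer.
vaddr = 113: l1_idx=0, l2_idx=3
L1[0] = 1; L2[1][3] = 56

Answer: 56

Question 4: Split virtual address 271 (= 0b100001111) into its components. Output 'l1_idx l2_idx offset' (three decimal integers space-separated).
vaddr = 271 = 0b100001111
  top 2 bits -> l1_idx = 2
  next 2 bits -> l2_idx = 0
  bottom 5 bits -> offset = 15

Answer: 2 0 15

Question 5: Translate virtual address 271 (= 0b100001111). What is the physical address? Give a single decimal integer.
vaddr = 271 = 0b100001111
Split: l1_idx=2, l2_idx=0, offset=15
L1[2] = 0
L2[0][0] = 60
paddr = 60 * 32 + 15 = 1935

Answer: 1935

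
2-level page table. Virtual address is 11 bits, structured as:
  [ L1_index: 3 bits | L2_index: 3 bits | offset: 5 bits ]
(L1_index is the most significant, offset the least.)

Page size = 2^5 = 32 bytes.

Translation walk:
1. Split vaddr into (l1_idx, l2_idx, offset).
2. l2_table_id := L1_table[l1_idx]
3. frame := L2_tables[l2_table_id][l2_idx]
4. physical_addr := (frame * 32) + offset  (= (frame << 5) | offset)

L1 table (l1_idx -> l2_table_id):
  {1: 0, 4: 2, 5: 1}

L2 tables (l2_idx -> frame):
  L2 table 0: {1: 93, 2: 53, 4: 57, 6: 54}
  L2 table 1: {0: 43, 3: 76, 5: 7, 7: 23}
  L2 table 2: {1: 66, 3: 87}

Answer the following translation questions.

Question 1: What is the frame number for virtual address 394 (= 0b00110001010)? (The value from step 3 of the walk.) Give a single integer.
vaddr = 394: l1_idx=1, l2_idx=4
L1[1] = 0; L2[0][4] = 57

Answer: 57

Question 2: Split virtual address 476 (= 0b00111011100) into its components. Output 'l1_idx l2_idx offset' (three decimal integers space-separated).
Answer: 1 6 28

Derivation:
vaddr = 476 = 0b00111011100
  top 3 bits -> l1_idx = 1
  next 3 bits -> l2_idx = 6
  bottom 5 bits -> offset = 28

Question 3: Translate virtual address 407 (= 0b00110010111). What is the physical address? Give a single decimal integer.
vaddr = 407 = 0b00110010111
Split: l1_idx=1, l2_idx=4, offset=23
L1[1] = 0
L2[0][4] = 57
paddr = 57 * 32 + 23 = 1847

Answer: 1847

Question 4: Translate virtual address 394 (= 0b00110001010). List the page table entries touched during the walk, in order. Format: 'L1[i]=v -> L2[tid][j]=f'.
Answer: L1[1]=0 -> L2[0][4]=57

Derivation:
vaddr = 394 = 0b00110001010
Split: l1_idx=1, l2_idx=4, offset=10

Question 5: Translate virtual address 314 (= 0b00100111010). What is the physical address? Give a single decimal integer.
Answer: 3002

Derivation:
vaddr = 314 = 0b00100111010
Split: l1_idx=1, l2_idx=1, offset=26
L1[1] = 0
L2[0][1] = 93
paddr = 93 * 32 + 26 = 3002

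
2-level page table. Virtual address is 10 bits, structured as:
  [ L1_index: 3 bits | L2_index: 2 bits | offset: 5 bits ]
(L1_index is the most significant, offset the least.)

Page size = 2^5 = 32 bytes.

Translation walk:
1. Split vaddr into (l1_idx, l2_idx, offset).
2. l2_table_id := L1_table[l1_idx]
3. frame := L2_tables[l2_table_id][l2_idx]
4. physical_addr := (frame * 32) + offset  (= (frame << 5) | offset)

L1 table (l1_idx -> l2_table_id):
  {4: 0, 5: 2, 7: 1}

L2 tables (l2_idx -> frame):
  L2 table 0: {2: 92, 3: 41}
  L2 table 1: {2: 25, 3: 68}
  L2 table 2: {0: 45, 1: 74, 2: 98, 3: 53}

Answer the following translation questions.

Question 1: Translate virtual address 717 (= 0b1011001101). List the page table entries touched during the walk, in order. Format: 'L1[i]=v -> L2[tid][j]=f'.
vaddr = 717 = 0b1011001101
Split: l1_idx=5, l2_idx=2, offset=13

Answer: L1[5]=2 -> L2[2][2]=98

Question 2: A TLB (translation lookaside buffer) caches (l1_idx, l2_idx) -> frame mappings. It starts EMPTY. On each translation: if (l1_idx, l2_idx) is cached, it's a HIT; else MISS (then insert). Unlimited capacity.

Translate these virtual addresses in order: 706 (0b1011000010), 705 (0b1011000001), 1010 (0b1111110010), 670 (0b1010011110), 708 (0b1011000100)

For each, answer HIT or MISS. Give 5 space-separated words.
vaddr=706: (5,2) not in TLB -> MISS, insert
vaddr=705: (5,2) in TLB -> HIT
vaddr=1010: (7,3) not in TLB -> MISS, insert
vaddr=670: (5,0) not in TLB -> MISS, insert
vaddr=708: (5,2) in TLB -> HIT

Answer: MISS HIT MISS MISS HIT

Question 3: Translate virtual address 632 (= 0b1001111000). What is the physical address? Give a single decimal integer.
Answer: 1336

Derivation:
vaddr = 632 = 0b1001111000
Split: l1_idx=4, l2_idx=3, offset=24
L1[4] = 0
L2[0][3] = 41
paddr = 41 * 32 + 24 = 1336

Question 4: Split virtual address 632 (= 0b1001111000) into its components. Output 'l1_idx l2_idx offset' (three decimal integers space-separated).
vaddr = 632 = 0b1001111000
  top 3 bits -> l1_idx = 4
  next 2 bits -> l2_idx = 3
  bottom 5 bits -> offset = 24

Answer: 4 3 24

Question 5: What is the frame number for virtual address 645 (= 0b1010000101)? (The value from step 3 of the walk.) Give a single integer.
vaddr = 645: l1_idx=5, l2_idx=0
L1[5] = 2; L2[2][0] = 45

Answer: 45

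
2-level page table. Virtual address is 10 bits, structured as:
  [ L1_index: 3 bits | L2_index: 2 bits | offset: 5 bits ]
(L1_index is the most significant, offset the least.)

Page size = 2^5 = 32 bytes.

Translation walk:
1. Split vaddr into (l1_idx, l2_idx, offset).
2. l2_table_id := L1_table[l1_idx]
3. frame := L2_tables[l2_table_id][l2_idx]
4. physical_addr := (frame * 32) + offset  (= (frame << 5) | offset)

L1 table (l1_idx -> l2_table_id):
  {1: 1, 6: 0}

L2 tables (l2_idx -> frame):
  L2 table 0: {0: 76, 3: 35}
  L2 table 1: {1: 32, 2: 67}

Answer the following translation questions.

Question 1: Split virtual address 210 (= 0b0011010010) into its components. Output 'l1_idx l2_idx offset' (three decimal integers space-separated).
Answer: 1 2 18

Derivation:
vaddr = 210 = 0b0011010010
  top 3 bits -> l1_idx = 1
  next 2 bits -> l2_idx = 2
  bottom 5 bits -> offset = 18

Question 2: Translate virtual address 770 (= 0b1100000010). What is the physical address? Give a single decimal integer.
vaddr = 770 = 0b1100000010
Split: l1_idx=6, l2_idx=0, offset=2
L1[6] = 0
L2[0][0] = 76
paddr = 76 * 32 + 2 = 2434

Answer: 2434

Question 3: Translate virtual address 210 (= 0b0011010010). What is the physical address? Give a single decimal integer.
Answer: 2162

Derivation:
vaddr = 210 = 0b0011010010
Split: l1_idx=1, l2_idx=2, offset=18
L1[1] = 1
L2[1][2] = 67
paddr = 67 * 32 + 18 = 2162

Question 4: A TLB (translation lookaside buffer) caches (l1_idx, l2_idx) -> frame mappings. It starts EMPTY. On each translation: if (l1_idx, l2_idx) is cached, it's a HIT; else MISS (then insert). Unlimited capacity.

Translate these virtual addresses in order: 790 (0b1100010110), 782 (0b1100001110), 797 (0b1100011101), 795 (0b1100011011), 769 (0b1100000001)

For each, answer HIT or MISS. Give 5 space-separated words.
vaddr=790: (6,0) not in TLB -> MISS, insert
vaddr=782: (6,0) in TLB -> HIT
vaddr=797: (6,0) in TLB -> HIT
vaddr=795: (6,0) in TLB -> HIT
vaddr=769: (6,0) in TLB -> HIT

Answer: MISS HIT HIT HIT HIT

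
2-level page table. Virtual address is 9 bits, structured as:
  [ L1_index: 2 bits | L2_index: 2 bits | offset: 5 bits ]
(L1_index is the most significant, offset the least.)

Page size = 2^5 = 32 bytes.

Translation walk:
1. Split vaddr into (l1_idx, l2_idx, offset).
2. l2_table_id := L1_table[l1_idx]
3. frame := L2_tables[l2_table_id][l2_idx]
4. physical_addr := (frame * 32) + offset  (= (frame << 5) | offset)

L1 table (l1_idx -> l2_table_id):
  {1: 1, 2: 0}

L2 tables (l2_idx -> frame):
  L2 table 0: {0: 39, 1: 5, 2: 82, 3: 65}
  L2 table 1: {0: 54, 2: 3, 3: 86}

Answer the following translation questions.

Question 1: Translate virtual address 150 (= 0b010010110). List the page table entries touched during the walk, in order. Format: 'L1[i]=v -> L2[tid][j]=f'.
Answer: L1[1]=1 -> L2[1][0]=54

Derivation:
vaddr = 150 = 0b010010110
Split: l1_idx=1, l2_idx=0, offset=22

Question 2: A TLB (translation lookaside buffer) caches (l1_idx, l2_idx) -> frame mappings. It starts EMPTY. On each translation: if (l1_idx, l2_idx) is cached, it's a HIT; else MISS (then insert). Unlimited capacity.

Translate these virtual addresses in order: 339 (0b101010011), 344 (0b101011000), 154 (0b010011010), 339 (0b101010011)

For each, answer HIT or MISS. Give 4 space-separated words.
vaddr=339: (2,2) not in TLB -> MISS, insert
vaddr=344: (2,2) in TLB -> HIT
vaddr=154: (1,0) not in TLB -> MISS, insert
vaddr=339: (2,2) in TLB -> HIT

Answer: MISS HIT MISS HIT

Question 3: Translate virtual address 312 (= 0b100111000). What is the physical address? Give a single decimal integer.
vaddr = 312 = 0b100111000
Split: l1_idx=2, l2_idx=1, offset=24
L1[2] = 0
L2[0][1] = 5
paddr = 5 * 32 + 24 = 184

Answer: 184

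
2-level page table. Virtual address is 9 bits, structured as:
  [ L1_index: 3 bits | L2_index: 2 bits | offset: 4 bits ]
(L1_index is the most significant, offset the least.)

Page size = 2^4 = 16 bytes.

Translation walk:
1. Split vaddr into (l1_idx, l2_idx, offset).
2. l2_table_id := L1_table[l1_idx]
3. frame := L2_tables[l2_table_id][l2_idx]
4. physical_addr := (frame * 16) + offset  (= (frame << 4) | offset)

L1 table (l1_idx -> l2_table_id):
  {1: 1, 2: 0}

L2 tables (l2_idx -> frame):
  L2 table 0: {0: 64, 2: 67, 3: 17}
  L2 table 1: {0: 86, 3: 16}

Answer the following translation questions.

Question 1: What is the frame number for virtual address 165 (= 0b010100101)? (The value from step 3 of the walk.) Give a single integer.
Answer: 67

Derivation:
vaddr = 165: l1_idx=2, l2_idx=2
L1[2] = 0; L2[0][2] = 67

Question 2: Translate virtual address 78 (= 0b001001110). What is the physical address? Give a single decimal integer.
Answer: 1390

Derivation:
vaddr = 78 = 0b001001110
Split: l1_idx=1, l2_idx=0, offset=14
L1[1] = 1
L2[1][0] = 86
paddr = 86 * 16 + 14 = 1390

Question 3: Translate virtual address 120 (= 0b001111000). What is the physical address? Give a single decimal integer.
Answer: 264

Derivation:
vaddr = 120 = 0b001111000
Split: l1_idx=1, l2_idx=3, offset=8
L1[1] = 1
L2[1][3] = 16
paddr = 16 * 16 + 8 = 264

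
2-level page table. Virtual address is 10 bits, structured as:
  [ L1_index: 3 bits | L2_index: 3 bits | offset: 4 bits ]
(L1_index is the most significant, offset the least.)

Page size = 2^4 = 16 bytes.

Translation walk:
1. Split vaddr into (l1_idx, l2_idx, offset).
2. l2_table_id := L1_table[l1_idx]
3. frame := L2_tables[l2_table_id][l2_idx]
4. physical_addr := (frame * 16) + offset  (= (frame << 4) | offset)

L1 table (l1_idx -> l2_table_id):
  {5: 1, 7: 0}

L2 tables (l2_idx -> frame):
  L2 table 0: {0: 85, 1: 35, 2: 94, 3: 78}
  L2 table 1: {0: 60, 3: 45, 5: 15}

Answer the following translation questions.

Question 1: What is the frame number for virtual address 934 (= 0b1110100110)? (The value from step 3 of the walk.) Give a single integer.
Answer: 94

Derivation:
vaddr = 934: l1_idx=7, l2_idx=2
L1[7] = 0; L2[0][2] = 94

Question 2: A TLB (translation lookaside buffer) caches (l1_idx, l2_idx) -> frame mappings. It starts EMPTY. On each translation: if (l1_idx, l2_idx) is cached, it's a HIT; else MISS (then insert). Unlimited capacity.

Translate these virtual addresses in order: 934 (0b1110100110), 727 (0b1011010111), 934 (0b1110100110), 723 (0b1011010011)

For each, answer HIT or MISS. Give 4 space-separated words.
Answer: MISS MISS HIT HIT

Derivation:
vaddr=934: (7,2) not in TLB -> MISS, insert
vaddr=727: (5,5) not in TLB -> MISS, insert
vaddr=934: (7,2) in TLB -> HIT
vaddr=723: (5,5) in TLB -> HIT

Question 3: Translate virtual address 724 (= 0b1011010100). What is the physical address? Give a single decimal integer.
vaddr = 724 = 0b1011010100
Split: l1_idx=5, l2_idx=5, offset=4
L1[5] = 1
L2[1][5] = 15
paddr = 15 * 16 + 4 = 244

Answer: 244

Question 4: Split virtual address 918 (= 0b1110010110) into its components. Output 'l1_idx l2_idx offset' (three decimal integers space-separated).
vaddr = 918 = 0b1110010110
  top 3 bits -> l1_idx = 7
  next 3 bits -> l2_idx = 1
  bottom 4 bits -> offset = 6

Answer: 7 1 6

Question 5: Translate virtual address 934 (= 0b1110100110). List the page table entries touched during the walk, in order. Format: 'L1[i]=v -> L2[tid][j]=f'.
Answer: L1[7]=0 -> L2[0][2]=94

Derivation:
vaddr = 934 = 0b1110100110
Split: l1_idx=7, l2_idx=2, offset=6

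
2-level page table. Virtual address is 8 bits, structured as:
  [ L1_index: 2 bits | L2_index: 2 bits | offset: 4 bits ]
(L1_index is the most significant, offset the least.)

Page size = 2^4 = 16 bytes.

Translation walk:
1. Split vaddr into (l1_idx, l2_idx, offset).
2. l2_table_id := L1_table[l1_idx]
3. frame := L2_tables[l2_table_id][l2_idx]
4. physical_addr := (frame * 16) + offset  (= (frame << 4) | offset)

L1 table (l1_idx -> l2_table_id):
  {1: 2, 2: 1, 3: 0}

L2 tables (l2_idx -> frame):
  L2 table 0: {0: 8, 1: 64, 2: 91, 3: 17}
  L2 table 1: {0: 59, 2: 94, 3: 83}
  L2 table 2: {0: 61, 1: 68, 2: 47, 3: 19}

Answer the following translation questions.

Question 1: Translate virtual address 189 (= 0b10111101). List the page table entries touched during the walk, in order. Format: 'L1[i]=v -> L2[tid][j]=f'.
Answer: L1[2]=1 -> L2[1][3]=83

Derivation:
vaddr = 189 = 0b10111101
Split: l1_idx=2, l2_idx=3, offset=13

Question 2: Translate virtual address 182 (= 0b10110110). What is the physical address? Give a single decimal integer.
Answer: 1334

Derivation:
vaddr = 182 = 0b10110110
Split: l1_idx=2, l2_idx=3, offset=6
L1[2] = 1
L2[1][3] = 83
paddr = 83 * 16 + 6 = 1334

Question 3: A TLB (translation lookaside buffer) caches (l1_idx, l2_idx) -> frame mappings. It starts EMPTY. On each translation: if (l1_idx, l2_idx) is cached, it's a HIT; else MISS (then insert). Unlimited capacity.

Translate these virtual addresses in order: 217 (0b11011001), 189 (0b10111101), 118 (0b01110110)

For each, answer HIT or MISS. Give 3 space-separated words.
vaddr=217: (3,1) not in TLB -> MISS, insert
vaddr=189: (2,3) not in TLB -> MISS, insert
vaddr=118: (1,3) not in TLB -> MISS, insert

Answer: MISS MISS MISS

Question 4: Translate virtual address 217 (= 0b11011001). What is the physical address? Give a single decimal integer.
Answer: 1033

Derivation:
vaddr = 217 = 0b11011001
Split: l1_idx=3, l2_idx=1, offset=9
L1[3] = 0
L2[0][1] = 64
paddr = 64 * 16 + 9 = 1033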